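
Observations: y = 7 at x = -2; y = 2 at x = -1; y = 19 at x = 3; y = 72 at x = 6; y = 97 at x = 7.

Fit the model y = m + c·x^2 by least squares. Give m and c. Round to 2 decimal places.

With design matrix A, AᵀA = [[5, 99]; [99, 3795]] and Aᵀy = [197, 7546]ᵀ.
Eliminating c: 3795·(row 1) − 99·(row 2) gives 9174·m = 3795·197 − 99·7546 = 561, so m = 17/278.
Then c = (7546 − 99·(17/278))/3795 = 1657/834.

m = 0.06, c = 1.99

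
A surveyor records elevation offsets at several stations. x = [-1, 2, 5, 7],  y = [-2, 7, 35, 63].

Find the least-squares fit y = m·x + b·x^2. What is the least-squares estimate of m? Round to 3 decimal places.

The normal equations are: 79·m + 475·b = 632;  475·m + 3043·b = 3988.
(Σx·x = 79, Σx·x^2 = 475, Σx^2·x^2 = 3043, Σx·y = 632, Σx^2·y = 3988.)
det = 79·3043 − 475² = 14772.
m = (632·3043 − 475·3988)/14772 = 7219/3693; b = (79·3988 − 475·632)/14772 = 3713/3693.

m = 1.955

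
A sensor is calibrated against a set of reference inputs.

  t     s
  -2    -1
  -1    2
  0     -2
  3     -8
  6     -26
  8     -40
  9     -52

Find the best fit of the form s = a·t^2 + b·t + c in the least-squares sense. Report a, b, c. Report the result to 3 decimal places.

With design matrix X, XᵀX = [[12051, 1475, 195]; [1475, 195, 23]; [195, 23, 7]] and Xᵀs = [-7782, -968, -127]ᵀ.
Solving the 3×3 system (Gaussian elimination) gives a = -82983/165284, b = -182475/165284, c = -43747/82642.

a = -0.502, b = -1.104, c = -0.529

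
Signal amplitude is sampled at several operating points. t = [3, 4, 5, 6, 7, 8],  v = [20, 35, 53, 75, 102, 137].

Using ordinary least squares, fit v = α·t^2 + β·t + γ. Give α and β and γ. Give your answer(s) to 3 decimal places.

The normal system AᵀA·[α, β, γ]ᵀ = Aᵀv is [[8755, 1287, 199]; [1287, 199, 33]; [199, 33, 6]]·[α, β, γ]ᵀ = [18531, 2725, 422]ᵀ.
Solving the 3×3 system (Gaussian elimination) gives α = 17/7, β = -127/35, γ = 341/35.

α = 2.429, β = -3.629, γ = 9.743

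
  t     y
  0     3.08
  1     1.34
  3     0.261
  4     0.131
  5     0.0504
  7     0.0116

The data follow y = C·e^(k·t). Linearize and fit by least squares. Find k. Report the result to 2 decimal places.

k = -0.80

Linearized form: ln y = k·t + ln C. From the 6 transformed points,
Sums: Σt = 20.0000, Σ(t)² = 100.0000, Σln y = -9.4027, Σt·ln y = -58.0033.
Normal system: [[100.0000, 20.0000]; [20.0000, 6]]·[k, ln C]ᵀ = [-58.0033, -9.4027]ᵀ.
Slope k = (n·Σt·ln y − Σt·Σln y)/(n·Σ(t)² − (Σt)²) = (6·-58.0033 − 20.0000·-9.4027)/200.0000 = -0.79983; ln C = (Σln y − k·Σt)/n = 1.09898.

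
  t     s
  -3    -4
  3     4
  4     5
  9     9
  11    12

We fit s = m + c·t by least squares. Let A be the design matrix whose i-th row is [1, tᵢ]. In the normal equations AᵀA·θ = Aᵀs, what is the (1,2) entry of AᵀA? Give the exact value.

Row 1 ↔ basis 1, column 2 ↔ basis t, so (AᵀA)_{1,2} = Σᵢ t = (1)·(-3) + (1)·(3) + (1)·(4) + (1)·(9) + (1)·(11) = 24.

24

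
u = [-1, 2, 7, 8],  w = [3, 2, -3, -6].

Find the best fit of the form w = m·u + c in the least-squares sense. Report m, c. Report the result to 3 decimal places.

With design matrix A, AᵀA = [[118, 16]; [16, 4]] and Aᵀw = [-68, -4]ᵀ.
Determinant 118·4 − 16² = 216.
m = ((-68)·4 − 16·(-4))/216 = -26/27; c = (118·(-4) − 16·(-68))/216 = 77/27.

m = -0.963, c = 2.852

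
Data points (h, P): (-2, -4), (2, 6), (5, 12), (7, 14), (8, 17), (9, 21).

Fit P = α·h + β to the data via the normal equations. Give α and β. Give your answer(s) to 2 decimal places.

α = 2.12, β = 0.76

With design matrix A, AᵀA = [[227, 29]; [29, 6]] and AᵀP = [503, 66]ᵀ.
Eliminating β: 6·(row 1) − 29·(row 2) gives 521·α = 6·503 − 29·66 = 1104, so α = 1104/521.
Then β = (66 − 29·(1104/521))/6 = 395/521.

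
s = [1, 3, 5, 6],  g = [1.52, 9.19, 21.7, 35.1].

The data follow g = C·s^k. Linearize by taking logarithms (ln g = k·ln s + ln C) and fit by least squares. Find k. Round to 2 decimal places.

Linearized form: ln g = k·ln s + ln C. From the 4 transformed points,
Over the data: Σln s = 4.4998, Σ(ln s)² = 7.0076, Σln g = 9.2723, Σln s·ln g = 13.7650.
Normal system: [[7.0076, 4.4998]; [4.4998, 4]]·[k, ln C]ᵀ = [13.7650, 9.2723]ᵀ.
Δ = 7.0076·4 − (4.4998)² = 7.7823; k = (13.7650·4 − 4.4998·9.2723)/7.7823 = 1.71368, ln C = (7.0076·9.2723 − 4.4998·13.7650)/7.7823 = 0.39027.

k = 1.71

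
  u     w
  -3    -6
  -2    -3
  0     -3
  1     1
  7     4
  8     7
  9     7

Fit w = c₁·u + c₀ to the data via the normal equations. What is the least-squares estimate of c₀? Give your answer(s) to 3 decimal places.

Entries of MᵀM: Σu·u = 208, Σu = 20, Σ1 = 7.
And Σu·w = 172, Σw = 7.
det = 208·7 − 20² = 1056.
c₁ = (172·7 − 20·7)/1056 = 133/132; c₀ = (208·7 − 20·172)/1056 = -62/33.

c₀ = -1.879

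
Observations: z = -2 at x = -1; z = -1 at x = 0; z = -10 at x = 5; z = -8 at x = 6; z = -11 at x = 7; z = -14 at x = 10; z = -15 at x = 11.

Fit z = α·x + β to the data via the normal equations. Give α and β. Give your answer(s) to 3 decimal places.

α = -1.168, β = -2.373

Setting ∂/∂α … = 0 gives: 332·α + 38·β = -478;  38·α + 7·β = -61.
(Σx·x = 332, Σx = 38, Σ1 = 7, Σx·z = -478, Σz = -61.)
det = 332·7 − 38² = 880.
α = ((-478)·7 − 38·(-61))/880 = -257/220; β = (332·(-61) − 38·(-478))/880 = -261/110.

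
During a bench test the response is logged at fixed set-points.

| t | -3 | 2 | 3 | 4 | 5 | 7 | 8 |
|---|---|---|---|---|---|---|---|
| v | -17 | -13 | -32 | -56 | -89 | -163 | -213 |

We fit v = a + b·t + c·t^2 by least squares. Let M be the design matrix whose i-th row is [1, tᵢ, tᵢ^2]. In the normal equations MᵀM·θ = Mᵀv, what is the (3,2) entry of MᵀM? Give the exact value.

1052

Row 3 ↔ basis t^2, column 2 ↔ basis t, so (MᵀM)_{3,2} = Σᵢ (t^2)·(t) = (9)·(-3) + (4)·(2) + (9)·(3) + (16)·(4) + (25)·(5) + (49)·(7) + (64)·(8) = 1052.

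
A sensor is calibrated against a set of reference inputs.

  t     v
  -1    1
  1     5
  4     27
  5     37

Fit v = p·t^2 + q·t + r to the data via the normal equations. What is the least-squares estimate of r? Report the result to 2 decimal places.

Compute the Gram sums: Σt^2·t^2 = 883, Σt^2·t = 189, Σt^2 = 43, Σt·t = 43, Σt = 9, Σ1 = 4.
For Xᵀv: Σt^2·v = 1363, Σt·v = 297, Σv = 70.
Inverting the 3×3 Gram matrix, [p, q, r]ᵀ = [170/177, 132/59, 379/177]ᵀ.

r = 2.14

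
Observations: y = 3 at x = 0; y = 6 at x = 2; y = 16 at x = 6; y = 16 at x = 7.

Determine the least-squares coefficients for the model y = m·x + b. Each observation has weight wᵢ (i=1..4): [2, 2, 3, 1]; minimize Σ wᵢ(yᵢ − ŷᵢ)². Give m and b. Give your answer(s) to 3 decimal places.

m = 2.117, b = 2.576

The normal system MᵀWM·[m, b]ᵀ = MᵀWy is [[165, 29]; [29, 8]]·[m, b]ᵀ = [424, 82]ᵀ.
Eliminating b: 8·(row 1) − 29·(row 2) gives 479·m = 8·424 − 29·82 = 1014, so m = 1014/479.
Then b = (82 − 29·(1014/479))/8 = 1234/479.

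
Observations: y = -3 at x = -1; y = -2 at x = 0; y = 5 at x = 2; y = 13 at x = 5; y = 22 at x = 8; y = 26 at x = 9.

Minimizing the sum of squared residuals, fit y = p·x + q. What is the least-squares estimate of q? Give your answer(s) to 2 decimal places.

q = -1.05

Setting ∂/∂p … = 0 gives: 175·p + 23·q = 488;  23·p + 6·q = 61.
Δ = 175·6 − 23² = 521.
p = (488·6 − 23·61)/521 = 1525/521; q = (175·61 − 23·488)/521 = -549/521.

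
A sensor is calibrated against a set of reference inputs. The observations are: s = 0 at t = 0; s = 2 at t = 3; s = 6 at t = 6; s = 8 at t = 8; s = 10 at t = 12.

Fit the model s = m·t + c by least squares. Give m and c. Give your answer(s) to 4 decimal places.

m = 0.8868, c = 0.0566

The normal system AᵀA·[m, c]ᵀ = Aᵀs is [[253, 29]; [29, 5]]·[m, c]ᵀ = [226, 26]ᵀ.
det = 253·5 − 29² = 424.
m = (226·5 − 29·26)/424 = 47/53; c = (253·26 − 29·226)/424 = 3/53.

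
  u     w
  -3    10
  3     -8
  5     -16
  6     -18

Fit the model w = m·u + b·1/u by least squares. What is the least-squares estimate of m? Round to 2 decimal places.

Normal-equation sums: Σu·u = 79, Σu·1/u = 4, Σ1/u·1/u = 29/100.
And Σu·w = -242, Σ1/u·w = -61/5.
det = 79·(29/100) − 4² = 691/100.
m = ((-242)·(29/100) − 4·(-61/5))/(691/100) = -2138/691; b = (79·(-61/5) − 4·(-242))/(691/100) = 420/691.

m = -3.09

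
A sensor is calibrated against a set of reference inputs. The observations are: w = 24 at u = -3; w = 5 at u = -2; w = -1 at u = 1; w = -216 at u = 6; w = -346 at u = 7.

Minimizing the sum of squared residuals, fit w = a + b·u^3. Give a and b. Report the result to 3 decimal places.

a = -1.820, b = -1.000

The normal system XᵀX·[a, b]ᵀ = Xᵀw is [[5, 525]; [525, 165099]]·[a, b]ᵀ = [-534, -166023]ᵀ.
Eliminating b: 165099·(row 1) − 525·(row 2) gives 549870·a = 165099·(-534) − 525·(-166023) = -1000791, so a = -333597/183290.
Then b = ((-166023) − 525·(-333597/183290))/165099 = -36651/36658.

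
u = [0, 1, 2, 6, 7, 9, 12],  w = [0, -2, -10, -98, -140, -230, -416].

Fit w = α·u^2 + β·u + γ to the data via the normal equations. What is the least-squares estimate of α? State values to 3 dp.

From the data, Σu^2·u^2 = 31011, Σu^2·u = 3025, Σu^2 = 315, Σu·u = 315, Σu = 37, Σ1 = 7.
For Xᵀw: Σu^2·w = -88964, Σu·w = -8652, Σw = -896.
So XᵀX·[α, β, γ]ᵀ = Xᵀw: [[31011, 3025, 315]; [3025, 315, 37]; [315, 37, 7]]·[α, β, γ]ᵀ = [-88964, -8652, -896]ᵀ.
Row-reducing yields α = -211629/70481, β = 98903/70481, γ = -21036/70481.

α = -3.003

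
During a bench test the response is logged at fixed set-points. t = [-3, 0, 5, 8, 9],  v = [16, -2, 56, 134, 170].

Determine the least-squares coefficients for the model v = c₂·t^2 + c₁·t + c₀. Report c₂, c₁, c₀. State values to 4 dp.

c₂ = 2.0044, c₁ = 0.8640, c₀ = -0.2421

The normal system MᵀM·[c₂, c₁, c₀]ᵀ = Mᵀv is [[11363, 1339, 179]; [1339, 179, 19]; [179, 19, 5]]·[c₂, c₁, c₀]ᵀ = [23890, 2834, 374]ᵀ.
Inverting the 3×3 Gram matrix, [c₂, c₁, c₀]ᵀ = [4967/2478, 2141/2478, -100/413]ᵀ.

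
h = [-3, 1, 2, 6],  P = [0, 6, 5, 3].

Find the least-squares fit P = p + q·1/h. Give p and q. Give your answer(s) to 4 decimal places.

XᵀX·[p, q]ᵀ = XᵀP reads: 4·p + (4/3)·q = 14;  (4/3)·p + (25/18)·q = 9.
(Σ1 = 4, Σ1/h = 4/3, Σ1/h·1/h = 25/18, ΣP = 14, Σ1/h·P = 9.)
det = 4·(25/18) − (4/3)² = 34/9.
p = (14·(25/18) − (4/3)·9)/(34/9) = 67/34; q = (4·9 − (4/3)·14)/(34/9) = 78/17.

p = 1.9706, q = 4.5882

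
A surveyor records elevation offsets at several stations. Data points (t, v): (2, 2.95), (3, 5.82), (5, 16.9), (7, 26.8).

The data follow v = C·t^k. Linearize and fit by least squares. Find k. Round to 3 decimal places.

k = 1.810

Taking logs, ln v = k·ln t + ln C, so regress ln v on ln t.
XᵀX = [[8.0643, 5.3471]; [5.3471, 4]], rhs = [13.6342, 8.9588]ᵀ  (here Σln t = 5.3471, Σ(ln t)² = 8.0643, Σln v = 8.9588, Σln t·ln v = 13.6342).
Solving (det = 3.6655): k = 1.80955, ln C = -0.17925.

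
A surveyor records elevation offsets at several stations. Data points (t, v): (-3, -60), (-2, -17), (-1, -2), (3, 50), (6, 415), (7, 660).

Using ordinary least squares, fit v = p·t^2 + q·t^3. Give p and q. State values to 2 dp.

p = -0.52, q = 2.00

The normal system AᵀA·[p, q]ᵀ = Aᵀv is [[3876, 24550]; [24550, 165828]]·[p, q]ᵀ = [47120, 319128]ᵀ.
Eliminating q: 165828·(row 1) − 24550·(row 2) gives 40046828·p = 165828·47120 − 24550·319128 = -20777040, so p = -5194260/10011707.
Then q = (319128 − 24550·(-5194260/10011707))/165828 = 20036032/10011707.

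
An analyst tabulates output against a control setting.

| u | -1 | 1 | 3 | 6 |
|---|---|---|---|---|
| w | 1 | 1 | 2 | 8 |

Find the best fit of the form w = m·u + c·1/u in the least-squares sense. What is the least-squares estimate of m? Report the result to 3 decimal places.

m = 1.272

From the data, Σu·u = 47, Σu·1/u = 4, Σ1/u·1/u = 77/36.
Moment sums: Σu·w = 54, Σ1/u·w = 2.
MᵀM·[m, c]ᵀ = Mᵀw becomes [[47, 4]; [4, 77/36]]·[m, c]ᵀ = [54, 2]ᵀ.
Determinant 47·(77/36) − 4² = 3043/36.
m = (54·(77/36) − 4·2)/(3043/36) = 3870/3043; c = (47·2 − 4·54)/(3043/36) = -4392/3043.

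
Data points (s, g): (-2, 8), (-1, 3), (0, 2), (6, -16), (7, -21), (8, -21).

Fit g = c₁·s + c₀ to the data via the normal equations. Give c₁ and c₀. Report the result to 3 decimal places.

Forming AᵀA = [[154, 18]; [18, 6]] and Aᵀg = [-430, -45]ᵀ gives AᵀA·[c₁, c₀]ᵀ = Aᵀg.
det = 154·6 − 18² = 600.
c₁ = ((-430)·6 − 18·(-45))/600 = -59/20; c₀ = (154·(-45) − 18·(-430))/600 = 27/20.

c₁ = -2.950, c₀ = 1.350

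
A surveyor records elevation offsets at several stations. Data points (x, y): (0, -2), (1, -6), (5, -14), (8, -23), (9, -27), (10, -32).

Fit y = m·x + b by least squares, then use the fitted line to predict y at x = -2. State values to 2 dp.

Forming AᵀA = [[271, 33]; [33, 6]] and Aᵀy = [-823, -104]ᵀ gives AᵀA·[m, b]ᵀ = Aᵀy.
Eliminating b: 6·(row 1) − 33·(row 2) gives 537·m = 6·(-823) − 33·(-104) = -1506, so m = -502/179.
Then b = ((-104) − 33·(-502/179))/6 = -1025/537.
At x = -2: ŷ = (-502/179)·(-2) + (-1025/537)·(1) = 1987/537.

ŷ = 3.70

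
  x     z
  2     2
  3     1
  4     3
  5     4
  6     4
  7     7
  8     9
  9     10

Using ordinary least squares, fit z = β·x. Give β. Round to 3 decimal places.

Compute the Gram sums: Σx·x = 284.
Right-hand side: Σx·z = 274.
So AᵀA·[β]ᵀ = Aᵀz: [[284]]·[β]ᵀ = [274]ᵀ.
Hence β = 274 / 284 ≈ 0.964789.

β = 0.965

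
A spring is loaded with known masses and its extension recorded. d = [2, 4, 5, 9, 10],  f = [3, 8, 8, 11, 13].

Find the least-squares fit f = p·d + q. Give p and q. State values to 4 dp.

The normal equations are: 226·p + 30·q = 307;  30·p + 5·q = 43.
Eliminating q: 5·(row 1) − 30·(row 2) gives 230·p = 5·307 − 30·43 = 245, so p = 49/46.
Then q = (43 − 30·(49/46))/5 = 254/115.

p = 1.0652, q = 2.2087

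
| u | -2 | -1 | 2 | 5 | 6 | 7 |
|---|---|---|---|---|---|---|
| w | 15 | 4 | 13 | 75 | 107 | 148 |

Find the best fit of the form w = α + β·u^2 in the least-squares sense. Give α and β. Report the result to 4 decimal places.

Normal-equation sums: Σ1 = 6, Σu^2 = 119, Σu^2·u^2 = 4355.
For Xᵀw: Σw = 362, Σu^2·w = 13095.
So XᵀX·[α, β]ᵀ = Xᵀw: [[6, 119]; [119, 4355]]·[α, β]ᵀ = [362, 13095]ᵀ.
det = 6·4355 − 119² = 11969.
α = (362·4355 − 119·13095)/11969 = 18205/11969; β = (6·13095 − 119·362)/11969 = 35492/11969.

α = 1.5210, β = 2.9653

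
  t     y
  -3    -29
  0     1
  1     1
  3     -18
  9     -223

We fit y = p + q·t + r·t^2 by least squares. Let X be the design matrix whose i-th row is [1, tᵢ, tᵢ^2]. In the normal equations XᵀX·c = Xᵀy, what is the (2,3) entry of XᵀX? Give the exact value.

Row 2 ↔ basis t, column 3 ↔ basis t^2, so (XᵀX)_{2,3} = Σᵢ (t)·(t^2) = (-3)·(9) + (0)·(0) + (1)·(1) + (3)·(9) + (9)·(81) = 730.

730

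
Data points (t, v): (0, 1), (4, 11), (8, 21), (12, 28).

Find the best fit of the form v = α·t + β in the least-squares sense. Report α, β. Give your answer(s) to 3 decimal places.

α = 2.275, β = 1.600

From the data, Σt·t = 224, Σt = 24, Σ1 = 4.
Moment sums: Σt·v = 548, Σv = 61.
XᵀX·[α, β]ᵀ = Xᵀv becomes [[224, 24]; [24, 4]]·[α, β]ᵀ = [548, 61]ᵀ.
Eliminating β: 4·(row 1) − 24·(row 2) gives 320·α = 4·548 − 24·61 = 728, so α = 91/40.
Then β = (61 − 24·(91/40))/4 = 8/5.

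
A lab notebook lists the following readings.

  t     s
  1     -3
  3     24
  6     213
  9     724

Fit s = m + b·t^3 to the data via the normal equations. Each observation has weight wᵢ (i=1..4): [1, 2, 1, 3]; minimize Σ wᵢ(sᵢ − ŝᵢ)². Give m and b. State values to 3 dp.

m = -3.136, b = 0.998

Sums needed: Σwᵢ·1 = 7, Σwᵢ·t^3 = 2458, Σwᵢ·t^3·t^3 = 1642438.
Right-hand side: Σwᵢ·s = 2430, Σwᵢ·t^3·s = 1630689.
Δ = 7·1642438 − 2458² = 5455302.
m = (2430·1642438 − 2458·1630689)/5455302 = -2851537/909217; b = (7·1630689 − 2458·2430)/5455302 = 1813961/1818434.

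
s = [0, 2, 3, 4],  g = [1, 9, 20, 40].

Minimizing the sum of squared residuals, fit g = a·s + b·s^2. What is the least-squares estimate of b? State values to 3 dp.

b = 2.894

Sums needed: Σs·s = 29, Σs·s^2 = 99, Σs^2·s^2 = 353.
And Σs·g = 238, Σs^2·g = 856.
det = 29·353 − 99² = 436.
a = (238·353 − 99·856)/436 = -365/218; b = (29·856 − 99·238)/436 = 631/218.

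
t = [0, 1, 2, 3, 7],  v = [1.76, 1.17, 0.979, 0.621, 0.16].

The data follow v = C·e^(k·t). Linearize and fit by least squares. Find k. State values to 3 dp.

Taking logs, ln v = k·t + ln C, so regress ln v on t.
XᵀX = [[63.0000, 13.0000]; [13.0000, 5]], rhs = [-14.1428, -1.6079]ᵀ  (here Σt = 13.0000, Σ(t)² = 63.0000, Σln v = -1.6079, Σt·ln v = -14.1428).
Solving (det = 146.0000): k = -0.34117, ln C = 0.56546.

k = -0.341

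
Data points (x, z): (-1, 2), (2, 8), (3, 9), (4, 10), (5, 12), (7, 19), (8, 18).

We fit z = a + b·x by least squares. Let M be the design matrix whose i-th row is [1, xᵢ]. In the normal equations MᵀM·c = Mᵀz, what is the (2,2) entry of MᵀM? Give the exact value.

168

Row 2 ↔ basis x, column 2 ↔ basis x, so (MᵀM)_{2,2} = Σᵢ (x)·(x) = (-1)·(-1) + (2)·(2) + (3)·(3) + (4)·(4) + (5)·(5) + (7)·(7) + (8)·(8) = 168.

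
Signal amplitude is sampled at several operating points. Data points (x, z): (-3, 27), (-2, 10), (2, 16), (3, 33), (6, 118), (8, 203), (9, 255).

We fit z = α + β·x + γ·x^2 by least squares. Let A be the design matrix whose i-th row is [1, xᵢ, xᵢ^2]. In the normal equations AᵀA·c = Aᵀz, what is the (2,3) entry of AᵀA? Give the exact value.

Row 2 ↔ basis x, column 3 ↔ basis x^2, so (AᵀA)_{2,3} = Σᵢ (x)·(x^2) = (-3)·(9) + (-2)·(4) + (2)·(4) + (3)·(9) + (6)·(36) + (8)·(64) + (9)·(81) = 1457.

1457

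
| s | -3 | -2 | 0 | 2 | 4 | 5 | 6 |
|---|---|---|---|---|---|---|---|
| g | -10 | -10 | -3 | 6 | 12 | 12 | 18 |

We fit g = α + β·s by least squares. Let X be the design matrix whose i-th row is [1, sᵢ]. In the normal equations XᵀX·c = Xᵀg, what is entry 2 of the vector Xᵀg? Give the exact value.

Entry 2 ↔ basis s, so (Xᵀg)_{2} = Σᵢ (s)·gᵢ = (-3)·(-10) + (-2)·(-10) + (0)·(-3) + (2)·(6) + (4)·(12) + (5)·(12) + (6)·(18) = 278.

278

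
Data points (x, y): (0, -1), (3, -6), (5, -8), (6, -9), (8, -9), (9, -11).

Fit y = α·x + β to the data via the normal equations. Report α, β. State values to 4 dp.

With design matrix M, MᵀM = [[215, 31]; [31, 6]] and Mᵀy = [-283, -44]ᵀ.
Δ = 215·6 − 31² = 329.
α = ((-283)·6 − 31·(-44))/329 = -334/329; β = (215·(-44) − 31·(-283))/329 = -687/329.

α = -1.0152, β = -2.0881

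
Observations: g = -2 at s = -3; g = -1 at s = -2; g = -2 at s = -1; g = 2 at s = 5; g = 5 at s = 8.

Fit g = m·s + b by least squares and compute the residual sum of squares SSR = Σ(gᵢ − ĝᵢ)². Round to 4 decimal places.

SSR = 2.0944

Normal-equation sums: Σs·s = 103, Σs = 7, Σ1 = 5.
Moment sums: Σs·g = 60, Σg = 2.
So MᵀM·[m, b]ᵀ = Mᵀg: [[103, 7]; [7, 5]]·[m, b]ᵀ = [60, 2]ᵀ.
Eliminating b: 5·(row 1) − 7·(row 2) gives 466·m = 5·60 − 7·2 = 286, so m = 143/233.
Then b = (2 − 7·(143/233))/5 = -107/233.
Residuals: 70/233, 160/233, -216/233, -142/233, 128/233; SSR = 488/233.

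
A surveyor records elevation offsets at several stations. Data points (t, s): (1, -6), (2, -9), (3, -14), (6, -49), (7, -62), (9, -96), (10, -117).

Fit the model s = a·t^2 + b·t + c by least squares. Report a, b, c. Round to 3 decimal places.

a = -0.987, b = -1.598, c = -2.256

Normal-equation sums: Σt^2·t^2 = 20356, Σt^2·t = 2324, Σt^2 = 280, Σt·t = 280, Σt = 38, Σ1 = 7.
Moment sums: Σt^2·s = -24446, Σt·s = -2828, Σs = -353.
Normal equations: [[20356, 2324, 280]; [2324, 280, 38]; [280, 38, 7]]·[a, b, c]ᵀ = [-24446, -2828, -353]ᵀ.
Row-reducing yields a = -2053/2079, b = -949/594, c = -670/297.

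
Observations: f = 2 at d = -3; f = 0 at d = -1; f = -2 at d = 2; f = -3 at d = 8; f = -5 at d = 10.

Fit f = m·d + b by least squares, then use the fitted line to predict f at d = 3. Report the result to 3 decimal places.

From the data, Σd·d = 178, Σd = 16, Σ1 = 5.
Right-hand side: Σd·f = -84, Σf = -8.
So XᵀX·[m, b]ᵀ = Xᵀf: [[178, 16]; [16, 5]]·[m, b]ᵀ = [-84, -8]ᵀ.
Δ = 178·5 − 16² = 634.
m = ((-84)·5 − 16·(-8))/634 = -146/317; b = (178·(-8) − 16·(-84))/634 = -40/317.
At d = 3: f̂ = (-146/317)·(3) + (-40/317)·(1) = -478/317.

f̂ = -1.508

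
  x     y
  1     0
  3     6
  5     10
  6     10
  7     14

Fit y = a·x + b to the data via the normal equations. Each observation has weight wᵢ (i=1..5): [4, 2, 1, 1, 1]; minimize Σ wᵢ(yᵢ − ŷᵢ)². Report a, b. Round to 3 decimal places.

The normal system MᵀWM·[a, b]ᵀ = MᵀWy is [[132, 28]; [28, 9]]·[a, b]ᵀ = [244, 46]ᵀ.
Eliminating b: 9·(row 1) − 28·(row 2) gives 404·a = 9·244 − 28·46 = 908, so a = 227/101.
Then b = (46 − 28·(227/101))/9 = -190/101.

a = 2.248, b = -1.881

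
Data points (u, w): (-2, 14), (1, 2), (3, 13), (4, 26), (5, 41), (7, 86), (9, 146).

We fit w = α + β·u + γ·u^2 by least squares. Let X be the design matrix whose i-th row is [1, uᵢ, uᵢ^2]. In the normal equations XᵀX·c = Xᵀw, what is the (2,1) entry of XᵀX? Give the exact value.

27

Row 2 ↔ basis u, column 1 ↔ basis 1, so (XᵀX)_{2,1} = Σᵢ u = (-2)·(1) + (1)·(1) + (3)·(1) + (4)·(1) + (5)·(1) + (7)·(1) + (9)·(1) = 27.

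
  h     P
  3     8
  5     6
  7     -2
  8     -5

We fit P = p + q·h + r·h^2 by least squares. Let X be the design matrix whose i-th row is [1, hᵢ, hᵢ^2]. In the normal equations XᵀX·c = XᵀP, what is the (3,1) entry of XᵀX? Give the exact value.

Row 3 ↔ basis h^2, column 1 ↔ basis 1, so (XᵀX)_{3,1} = Σᵢ h^2 = (9)·(1) + (25)·(1) + (49)·(1) + (64)·(1) = 147.

147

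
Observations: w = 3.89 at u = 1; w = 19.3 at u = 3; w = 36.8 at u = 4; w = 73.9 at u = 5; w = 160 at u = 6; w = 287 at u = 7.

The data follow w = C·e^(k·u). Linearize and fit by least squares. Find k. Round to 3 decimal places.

k = 0.718

Let Y = ln w. Fitting Y = k·u + ln C by least squares:
Sums: Σu = 26.0000, Σ(u)² = 136.0000, Σln w = 22.9614, Σu·ln w = 116.2417.
Normal system: [[136.0000, 26.0000]; [26.0000, 6]]·[k, ln C]ᵀ = [116.2417, 22.9614]ᵀ.
Solving (det = 140.0000): k = 0.71753, ln C = 0.71760.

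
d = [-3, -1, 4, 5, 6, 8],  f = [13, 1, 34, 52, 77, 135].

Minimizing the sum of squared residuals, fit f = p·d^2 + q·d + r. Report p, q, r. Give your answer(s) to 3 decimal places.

Setting ∂/∂p … = 0 gives: 6355·p + 889·q + 151·r = 13374;  889·p + 151·q + 19·r = 1898;  151·p + 19·q + 6·r = 312.
(Σd^2·d^2 = 6355, Σd^2·d = 889, Σd^2 = 151, Σd·d = 151, Σd = 19, Σ1 = 6, Σd^2·f = 13374, Σd·f = 1898, Σf = 312.)
Row-reducing yields p = 38317/18984, q = 16883/18984, r = -5101/3164.

p = 2.018, q = 0.889, r = -1.612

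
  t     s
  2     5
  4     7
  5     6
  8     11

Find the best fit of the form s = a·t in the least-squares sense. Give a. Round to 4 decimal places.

a = 1.4312

Entries of MᵀM: Σt·t = 109.
For Mᵀs: Σt·s = 156.
So MᵀM·[a]ᵀ = Mᵀs: [[109]]·[a]ᵀ = [156]ᵀ.
Hence a = 156 / 109 ≈ 1.43119.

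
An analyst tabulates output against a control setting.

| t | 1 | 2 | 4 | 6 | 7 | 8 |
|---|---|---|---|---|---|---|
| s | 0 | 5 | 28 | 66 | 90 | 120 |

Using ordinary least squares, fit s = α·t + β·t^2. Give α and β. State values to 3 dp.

With design matrix M, MᵀM = [[170, 1144]; [1144, 8066]] and Mᵀs = [2108, 14934]ᵀ.
Determinant 170·8066 − 1144² = 62484.
α = (2108·8066 − 1144·14934)/62484 = -20342/15621; β = (170·14934 − 1144·2108)/62484 = 31807/15621.

α = -1.302, β = 2.036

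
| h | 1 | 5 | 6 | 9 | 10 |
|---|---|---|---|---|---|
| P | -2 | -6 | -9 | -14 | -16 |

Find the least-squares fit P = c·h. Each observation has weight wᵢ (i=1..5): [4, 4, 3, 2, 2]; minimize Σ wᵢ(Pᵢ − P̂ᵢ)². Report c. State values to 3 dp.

c = -1.502

Entries of MᵀWM: Σwᵢ·h·h = 574.
Right-hand side: Σwᵢ·h·P = -862.
So MᵀWM·[c]ᵀ = MᵀWP: [[574]]·[c]ᵀ = [-862]ᵀ.
Hence c = -862 / 574 ≈ -1.50174.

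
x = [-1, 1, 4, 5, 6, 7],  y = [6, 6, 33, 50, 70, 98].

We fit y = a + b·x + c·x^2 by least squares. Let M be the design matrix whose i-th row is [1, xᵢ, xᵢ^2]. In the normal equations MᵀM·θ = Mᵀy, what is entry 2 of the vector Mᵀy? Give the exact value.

1488

Entry 2 ↔ basis x, so (Mᵀy)_{2} = Σᵢ (x)·yᵢ = (-1)·(6) + (1)·(6) + (4)·(33) + (5)·(50) + (6)·(70) + (7)·(98) = 1488.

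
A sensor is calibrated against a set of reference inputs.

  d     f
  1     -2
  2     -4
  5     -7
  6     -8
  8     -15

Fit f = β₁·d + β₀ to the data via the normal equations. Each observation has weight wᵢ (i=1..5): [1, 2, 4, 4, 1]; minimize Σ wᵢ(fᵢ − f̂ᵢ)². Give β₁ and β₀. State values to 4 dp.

β₁ = -1.4324, β₀ = -0.2793

With design matrix A, AᵀWA = [[317, 57]; [57, 12]] and AᵀWf = [-470, -85]ᵀ.
Eliminating β₀: 12·(row 1) − 57·(row 2) gives 555·β₁ = 12·(-470) − 57·(-85) = -795, so β₁ = -53/37.
Then β₀ = ((-85) − 57·(-53/37))/12 = -31/111.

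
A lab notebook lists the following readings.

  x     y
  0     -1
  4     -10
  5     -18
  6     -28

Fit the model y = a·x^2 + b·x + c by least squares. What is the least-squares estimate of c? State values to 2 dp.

Sums needed: Σx^2·x^2 = 2177, Σx^2·x = 405, Σx^2 = 77, Σx·x = 77, Σx = 15, Σ1 = 4.
Right-hand side: Σx^2·y = -1618, Σx·y = -298, Σy = -57.
Row-reducing yields a = -2023/1804, b = 4009/1804, c = -899/902.

c = -1.00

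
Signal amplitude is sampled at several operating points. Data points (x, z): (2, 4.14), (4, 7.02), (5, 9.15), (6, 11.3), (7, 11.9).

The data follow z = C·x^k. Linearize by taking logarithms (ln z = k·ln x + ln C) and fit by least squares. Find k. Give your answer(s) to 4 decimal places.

Taking logs, ln z = k·ln x + ln C, so regress ln z on ln x.
Over the data: Σln x = 7.4265, Σ(ln x)² = 11.9895, Σln z = 10.4846, Σln x·ln z = 16.4130.
Normal system: [[11.9895, 7.4265]; [7.4265, 5]]·[k, ln C]ᵀ = [16.4130, 10.4846]ᵀ.
Δ = 11.9895·5 − (7.4265)² = 4.7940; k = (16.4130·5 − 7.4265·10.4846)/4.7940 = 0.87629, ln C = (11.9895·10.4846 − 7.4265·16.4130)/4.7940 = 0.79535.

k = 0.8763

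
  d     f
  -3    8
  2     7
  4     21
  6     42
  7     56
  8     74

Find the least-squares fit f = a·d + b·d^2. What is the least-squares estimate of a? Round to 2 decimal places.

a = 0.73

XᵀX·[a, b]ᵀ = Xᵀf reads: 178·a + 1116·b = 1310;  1116·a + 8146·b = 9428.
(Σd·d = 178, Σd·d^2 = 1116, Σd^2·d^2 = 8146, Σd·f = 1310, Σd^2·f = 9428.)
Δ = 178·8146 − 1116² = 204532.
a = (1310·8146 − 1116·9428)/204532 = 37403/51133; b = (178·9428 − 1116·1310)/204532 = 54056/51133.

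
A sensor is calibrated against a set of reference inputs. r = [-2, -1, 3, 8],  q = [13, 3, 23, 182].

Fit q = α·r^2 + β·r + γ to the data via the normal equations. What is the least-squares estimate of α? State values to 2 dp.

Setting ∂/∂α … = 0 gives: 4194·α + 530·β + 78·γ = 11910;  530·α + 78·β + 8·γ = 1496;  78·α + 8·β + 4·γ = 221.
(Σr^2·r^2 = 4194, Σr^2·r = 530, Σr^2 = 78, Σr·r = 78, Σr = 8, Σ1 = 4, Σr^2·q = 11910, Σr·q = 1496, Σq = 221.)
Row-reducing yields α = 15407/5170, β = -459/470, γ = -2348/2585.

α = 2.98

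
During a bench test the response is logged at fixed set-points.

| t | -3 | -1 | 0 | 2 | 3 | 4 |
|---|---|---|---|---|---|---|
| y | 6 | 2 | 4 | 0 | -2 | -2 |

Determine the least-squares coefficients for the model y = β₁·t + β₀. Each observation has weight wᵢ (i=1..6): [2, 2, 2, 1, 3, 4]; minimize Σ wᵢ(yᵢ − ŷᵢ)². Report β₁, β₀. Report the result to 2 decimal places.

β₁ = -1.16, β₀ = 2.29

Setting ∂/∂β₁ … = 0 gives: 115·β₁ + 19·β₀ = -90;  19·β₁ + 14·β₀ = 10.
det = 115·14 − 19² = 1249.
β₁ = ((-90)·14 − 19·10)/1249 = -1450/1249; β₀ = (115·10 − 19·(-90))/1249 = 2860/1249.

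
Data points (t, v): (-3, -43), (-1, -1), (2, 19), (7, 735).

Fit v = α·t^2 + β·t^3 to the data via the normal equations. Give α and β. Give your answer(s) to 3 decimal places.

MᵀM·[α, β]ᵀ = Mᵀv reads: 2499·α + 16595·β = 35703;  16595·α + 118443·β = 253419.
(Σt^2·t^2 = 2499, Σt^2·t^3 = 16595, Σt^3·t^3 = 118443, Σt^2·v = 35703, Σt^3·v = 253419.)
Eliminating β: 118443·(row 1) − 16595·(row 2) gives 20595032·α = 118443·35703 − 16595·253419 = 23282124, so α = 5820531/5148758.
Then β = (253419 − 16595·(5820531/5148758))/118443 = 10200699/5148758.

α = 1.130, β = 1.981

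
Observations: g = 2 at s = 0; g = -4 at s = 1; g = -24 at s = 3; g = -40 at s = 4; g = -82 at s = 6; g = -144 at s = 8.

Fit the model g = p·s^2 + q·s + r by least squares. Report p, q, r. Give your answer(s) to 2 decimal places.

The normal system AᵀA·[p, q, r]ᵀ = Aᵀg is [[5730, 820, 126]; [820, 126, 22]; [126, 22, 6]]·[p, q, r]ᵀ = [-13028, -1880, -292]ᵀ.
Row-reducing yields p = -17158/8733, q = -6804/2911, r = 10156/8733.

p = -1.96, q = -2.34, r = 1.16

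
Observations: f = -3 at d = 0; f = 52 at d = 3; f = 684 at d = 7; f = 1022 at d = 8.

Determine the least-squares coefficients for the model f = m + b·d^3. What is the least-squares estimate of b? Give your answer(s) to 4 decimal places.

Forming AᵀA = [[4, 882]; [882, 380522]] and Aᵀf = [1755, 759280]ᵀ gives AᵀA·[m, b]ᵀ = Aᵀf.
Eliminating b: 380522·(row 1) − 882·(row 2) gives 744164·m = 380522·1755 − 882·759280 = -1868850, so m = -934425/372082.
Then b = (759280 − 882·(-934425/372082))/380522 = 744605/372082.

b = 2.0012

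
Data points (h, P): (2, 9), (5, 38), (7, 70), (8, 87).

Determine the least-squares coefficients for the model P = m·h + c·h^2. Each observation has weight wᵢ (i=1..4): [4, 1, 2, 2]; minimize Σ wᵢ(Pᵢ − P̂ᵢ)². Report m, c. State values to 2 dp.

m = 2.39, c = 1.07

Setting ∂/∂m … = 0 gives: 267·m + 1867·c = 2634;  1867·m + 13683·c = 19090.
(Σwᵢ·h·h = 267, Σwᵢ·h·h^2 = 1867, Σwᵢ·h^2·h^2 = 13683, Σwᵢ·h·P = 2634, Σwᵢ·h^2·P = 19090.)
Eliminating c: 13683·(row 1) − 1867·(row 2) gives 167672·m = 13683·2634 − 1867·19090 = 399992, so m = 49999/20959.
Then c = (19090 − 1867·(49999/20959))/13683 = 22419/20959.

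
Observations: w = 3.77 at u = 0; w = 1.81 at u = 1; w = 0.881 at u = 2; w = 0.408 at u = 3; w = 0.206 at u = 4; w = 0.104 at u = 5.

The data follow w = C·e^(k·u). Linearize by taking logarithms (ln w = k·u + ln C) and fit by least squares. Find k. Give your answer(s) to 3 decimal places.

k = -0.721

Taking logs, ln w = k·u + ln C, so regress ln w on u.
AᵀA = [[55.0000, 15.0000]; [15.0000, 6]], rhs = [-19.9859, -2.9460]ᵀ  (here Σu = 15.0000, Σ(u)² = 55.0000, Σln w = -2.9460, Σu·ln w = -19.9859).
Slope k = (n·Σu·ln w − Σu·Σln w)/(n·Σ(u)² − (Σu)²) = (6·-19.9859 − 15.0000·-2.9460)/105.0000 = -0.72119; ln C = (Σln w − k·Σu)/n = 1.31197.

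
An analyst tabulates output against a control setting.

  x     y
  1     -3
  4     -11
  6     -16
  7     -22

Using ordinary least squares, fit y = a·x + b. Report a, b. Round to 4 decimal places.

a = -3.0000, b = 0.5000

Normal-equation sums: Σx·x = 102, Σx = 18, Σ1 = 4.
Moment sums: Σx·y = -297, Σy = -52.
Normal equations: [[102, 18]; [18, 4]]·[a, b]ᵀ = [-297, -52]ᵀ.
Δ = 102·4 − 18² = 84.
a = ((-297)·4 − 18·(-52))/84 = -3; b = (102·(-52) − 18·(-297))/84 = 1/2.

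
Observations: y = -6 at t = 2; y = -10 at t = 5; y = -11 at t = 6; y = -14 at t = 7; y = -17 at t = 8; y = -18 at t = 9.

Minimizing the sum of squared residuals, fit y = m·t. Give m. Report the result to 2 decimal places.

m = -2.02

Entries of AᵀA: Σt·t = 259.
Moment sums: Σt·y = -524.
AᵀA·[m]ᵀ = Aᵀy becomes [[259]]·[m]ᵀ = [-524]ᵀ.
m = (-524)/259 = -2.02317.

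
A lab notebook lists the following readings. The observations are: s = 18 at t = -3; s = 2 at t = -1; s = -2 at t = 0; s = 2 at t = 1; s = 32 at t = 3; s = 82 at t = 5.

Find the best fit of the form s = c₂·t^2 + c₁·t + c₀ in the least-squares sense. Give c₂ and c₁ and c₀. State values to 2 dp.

c₂ = 2.92, c₁ = 2.09, c₀ = -1.27

AᵀA·[c₂, c₁, c₀]ᵀ = Aᵀs reads: 789·c₂ + 125·c₁ + 45·c₀ = 2504;  125·c₂ + 45·c₁ + 5·c₀ = 452;  45·c₂ + 5·c₁ + 6·c₀ = 134.
(Σt^2·t^2 = 789, Σt^2·t = 125, Σt^2 = 45, Σt·t = 45, Σt = 5, Σ1 = 6, Σt^2·s = 2504, Σt·s = 452, Σs = 134.)
Inverting the 3×3 Gram matrix, [c₂, c₁, c₀]ᵀ = [449/154, 1607/770, -14/11]ᵀ.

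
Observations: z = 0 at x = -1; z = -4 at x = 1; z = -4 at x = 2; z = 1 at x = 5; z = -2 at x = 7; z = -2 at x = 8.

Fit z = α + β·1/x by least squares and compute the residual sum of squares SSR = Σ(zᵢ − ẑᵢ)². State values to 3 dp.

SSR = 11.245

The normal system MᵀM·[α, β]ᵀ = Mᵀz is [[6, 271/280]; [271/280, 182361/78400]]·[α, β]ᵀ = [-11, -887/140]ᵀ.
Δ = 6·(182361/78400) − (271/280)² = 40829/3136.
α = ((-11)·(182361/78400) − (271/280)·(-887/140))/(40829/3136) = -1525217/1020725; β = (6·(-887/140) − (271/280)·(-11))/(40829/3136) = -429128/204145.
Residuals: -620423/1020725, -412043/1020725, -1484863/1020725, 595014/204145, -209713/1020725, -248028/1020725; SSR = 11478176/1020725.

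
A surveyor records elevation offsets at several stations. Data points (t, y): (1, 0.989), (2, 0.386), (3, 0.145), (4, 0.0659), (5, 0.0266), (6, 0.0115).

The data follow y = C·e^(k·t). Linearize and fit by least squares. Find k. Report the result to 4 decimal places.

With ln yᵢ as the transformed response and tᵢ as the regressor:
Σt = 21.0000, Σ(t)² = 91.0000, Σln y = -13.7059, Σt·ln y = -63.5131.
Equations: 91.0000·k + 21.0000·ln C = -63.5131;  21.0000·k + 6·ln C = -13.7059.
Slope k = (n·Σt·ln y − Σt·Σln y)/(n·Σ(t)² − (Σt)²) = (6·-63.5131 − 21.0000·-13.7059)/105.0000 = -0.88815; ln C = (Σln y − k·Σt)/n = 0.82420.

k = -0.8881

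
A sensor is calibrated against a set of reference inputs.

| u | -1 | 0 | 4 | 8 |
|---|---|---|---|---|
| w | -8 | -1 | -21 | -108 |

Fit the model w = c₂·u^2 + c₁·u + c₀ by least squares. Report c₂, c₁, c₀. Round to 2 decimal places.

c₂ = -2.13, c₁ = 3.76, c₀ = -1.65

Setting ∂/∂c₂ … = 0 gives: 4353·c₂ + 575·c₁ + 81·c₀ = -7256;  575·c₂ + 81·c₁ + 11·c₀ = -940;  81·c₂ + 11·c₁ + 4·c₀ = -138.
Row-reducing yields c₂ = -28985/13592, c₁ = 51067/13592, c₀ = -5603/3398.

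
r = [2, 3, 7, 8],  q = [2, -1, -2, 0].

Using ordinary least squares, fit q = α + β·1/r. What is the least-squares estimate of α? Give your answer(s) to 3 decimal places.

MᵀM·[α, β]ᵀ = Mᵀq reads: 4·α + (185/168)·β = -1;  (185/168)·α + (11209/28224)·β = 8/21.
(Σ1 = 4, Σ1/r = 185/168, Σ1/r·1/r = 11209/28224, Σq = -1, Σ1/r·q = 8/21.)
det = 4·(11209/28224) − (185/168)² = 1179/3136.
α = ((-1)·(11209/28224) − (185/168)·(8/21))/(1179/3136) = -2561/1179; β = (4·(8/21) − (185/168)·(-1))/(1179/3136) = 2744/393.

α = -2.172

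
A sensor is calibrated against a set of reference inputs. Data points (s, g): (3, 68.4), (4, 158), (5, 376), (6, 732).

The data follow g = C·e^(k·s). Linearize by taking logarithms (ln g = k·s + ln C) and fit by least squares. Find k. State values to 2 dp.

k = 0.80

Let Y = ln g. Fitting Y = k·s + ln C by least squares:
Σs = 18.0000, Σ(s)² = 86.0000, Σln g = 21.8133, Σs·ln g = 102.1491.
Equations: 86.0000·k + 18.0000·ln C = 102.1491;  18.0000·k + 4·ln C = 21.8133.
Solving (det = 20.0000): k = 0.79782, ln C = 1.86314.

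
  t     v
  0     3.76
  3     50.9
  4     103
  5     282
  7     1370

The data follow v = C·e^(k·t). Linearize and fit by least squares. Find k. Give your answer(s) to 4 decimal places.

Linearized form: ln v = k·t + ln C. From the 5 transformed points,
Σt = 19.0000, Σ(t)² = 99.0000, Σln v = 22.7535, Σt·ln v = 109.0960.
Equations: 99.0000·k + 19.0000·ln C = 109.0960;  19.0000·k + 5·ln C = 22.7535.
Δ = 99.0000·5 − (19.0000)² = 134.0000; k = (109.0960·5 − 19.0000·22.7535)/134.0000 = 0.84451, ln C = (99.0000·22.7535 − 19.0000·109.0960)/134.0000 = 1.34157.

k = 0.8445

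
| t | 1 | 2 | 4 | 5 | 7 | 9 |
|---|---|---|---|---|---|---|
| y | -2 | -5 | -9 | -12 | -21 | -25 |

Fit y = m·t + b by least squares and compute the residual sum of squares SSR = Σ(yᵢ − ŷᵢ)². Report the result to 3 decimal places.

Compute the Gram sums: Σt·t = 176, Σt = 28, Σ1 = 6.
Right-hand side: Σt·y = -480, Σy = -74.
Normal equations: [[176, 28]; [28, 6]]·[m, b]ᵀ = [-480, -74]ᵀ.
Determinant 176·6 − 28² = 272.
m = ((-480)·6 − 28·(-74))/272 = -101/34; b = (176·(-74) − 28·(-480))/272 = 26/17.
Residuals: -19/34, -10/17, 23/17, 45/34, -59/34, 7/34; SSR = 124/17.

SSR = 7.294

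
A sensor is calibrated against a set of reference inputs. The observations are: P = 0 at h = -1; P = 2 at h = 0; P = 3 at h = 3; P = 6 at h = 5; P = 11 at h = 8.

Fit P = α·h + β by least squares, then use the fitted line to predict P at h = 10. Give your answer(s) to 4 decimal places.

P̂ = 12.3074

The normal system XᵀX·[α, β]ᵀ = XᵀP is [[99, 15]; [15, 5]]·[α, β]ᵀ = [127, 22]ᵀ.
Eliminating β: 5·(row 1) − 15·(row 2) gives 270·α = 5·127 − 15·22 = 305, so α = 61/54.
Then β = (22 − 15·(61/54))/5 = 91/90.
At h = 10: P̂ = (61/54)·(10) + (91/90)·(1) = 3323/270.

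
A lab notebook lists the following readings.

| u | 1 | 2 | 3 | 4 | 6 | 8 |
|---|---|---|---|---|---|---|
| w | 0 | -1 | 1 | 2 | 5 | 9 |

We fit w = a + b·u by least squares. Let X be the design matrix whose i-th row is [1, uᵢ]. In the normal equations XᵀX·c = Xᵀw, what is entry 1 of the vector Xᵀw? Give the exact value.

16

Entry 1 ↔ basis 1, so (Xᵀw)_{1} = Σᵢ wᵢ = (1)·(0) + (1)·(-1) + (1)·(1) + (1)·(2) + (1)·(5) + (1)·(9) = 16.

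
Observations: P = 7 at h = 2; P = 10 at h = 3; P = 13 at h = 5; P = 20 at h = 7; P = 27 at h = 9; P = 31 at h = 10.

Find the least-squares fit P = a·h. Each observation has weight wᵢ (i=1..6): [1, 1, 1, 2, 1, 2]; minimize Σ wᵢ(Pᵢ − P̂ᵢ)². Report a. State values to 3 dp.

a = 3.002

Setting ∂/∂a … = 0 gives: 417·a = 1252.
a = 1252/417 = 3.0024.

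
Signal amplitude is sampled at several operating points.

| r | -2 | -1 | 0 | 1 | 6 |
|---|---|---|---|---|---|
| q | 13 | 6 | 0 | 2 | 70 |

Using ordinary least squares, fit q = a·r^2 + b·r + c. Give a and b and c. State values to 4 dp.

a = 2.1987, b = -1.7078, c = 1.0968

The normal equations are: 1314·a + 208·b + 42·c = 2580;  208·a + 42·b + 4·c = 390;  42·a + 4·b + 5·c = 91.
Row-reducing yields a = 18907/8599, b = -14685/8599, c = 9431/8599.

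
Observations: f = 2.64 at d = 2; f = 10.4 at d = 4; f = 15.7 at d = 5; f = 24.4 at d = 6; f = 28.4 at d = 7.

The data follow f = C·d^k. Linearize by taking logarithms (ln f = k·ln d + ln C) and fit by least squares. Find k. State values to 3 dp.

With ln fᵢ as the transformed response and ln dᵢ as the regressor:
Σln d = 7.4265, Σ(ln d)² = 11.9895, Σln f = 12.6072, Σln d·ln f = 20.5869.
Equations: 11.9895·k + 7.4265·ln C = 20.5869;  7.4265·k + 5·ln C = 12.6072.
Slope k = (n·Σln d·ln f − Σln d·Σln f)/(n·Σ(ln d)² − (Σln d)²) = (5·20.5869 − 7.4265·12.6072)/4.7940 = 1.94123; ln C = (Σln f − k·Σln d)/n = -0.36188.

k = 1.941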